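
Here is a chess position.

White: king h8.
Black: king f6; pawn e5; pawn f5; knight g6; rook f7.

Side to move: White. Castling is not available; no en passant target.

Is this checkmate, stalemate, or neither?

White to move; white king on h8.
In check: yes, from the black knight on g6.
Legal moves for White: Kg8.
White is in check but has 1 legal move → neither.

neither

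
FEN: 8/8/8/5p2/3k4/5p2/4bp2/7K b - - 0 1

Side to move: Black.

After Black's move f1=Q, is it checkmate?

no

After f1=Q: white king on h1; in check: yes, from the black queen on f1.
White has 1 legal reply: Kh2.
In check but a legal move exists → not checkmate.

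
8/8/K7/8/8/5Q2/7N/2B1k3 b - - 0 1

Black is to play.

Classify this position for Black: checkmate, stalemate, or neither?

stalemate

Black to move; black king on e1.
In check: no.
King squares — d1: attacked by Qf3; f1: attacked by Nh2; d2: attacked by Bc1; e2: attacked by Qf3; f2: attacked by Qf3.
Legal moves for Black: none.
Not in check and no legal moves → stalemate.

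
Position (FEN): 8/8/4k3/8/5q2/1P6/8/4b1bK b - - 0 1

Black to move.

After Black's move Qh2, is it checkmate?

After Qh2: white king on h1; in check: yes, from the black queen on h2.
King squares — g1: attacked by Qh2; g2: attacked by Qh2; h2: attacked by Bg1.
White has no legal moves → checkmate.

yes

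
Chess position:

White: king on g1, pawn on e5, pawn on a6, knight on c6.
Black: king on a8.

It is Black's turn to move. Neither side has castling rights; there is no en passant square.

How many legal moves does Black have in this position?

0

Black to move; king on a8.
In check: no.
Legal moves: none.
Count: 0.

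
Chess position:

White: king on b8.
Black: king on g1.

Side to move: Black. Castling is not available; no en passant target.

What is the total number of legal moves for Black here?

Black to move; king on g1.
In check: no.
Legal moves: Kh2, Kg2, Kf2, Kh1, Kf1.
Count: 5.

5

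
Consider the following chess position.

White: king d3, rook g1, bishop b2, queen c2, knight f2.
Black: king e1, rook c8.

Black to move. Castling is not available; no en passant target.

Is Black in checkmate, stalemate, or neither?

checkmate

Black to move; black king on e1.
In check: yes, from the white rook on g1.
King squares — d1: attacked by Rg1; f1: attacked by Rg1; d2: attacked by Qc2; e2: attacked by Qc2; f2: attacked by Qc2.
Legal moves for Black: none.
In check with no legal moves → checkmate.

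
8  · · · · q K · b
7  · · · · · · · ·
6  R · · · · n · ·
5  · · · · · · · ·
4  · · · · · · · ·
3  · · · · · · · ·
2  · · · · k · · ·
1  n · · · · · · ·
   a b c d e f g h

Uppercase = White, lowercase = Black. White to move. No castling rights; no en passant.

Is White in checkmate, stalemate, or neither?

White to move; white king on f8.
In check: yes, from the black queen on e8.
King squares — e7: attacked by Qe8; f7: attacked by Qe8; g7: attacked by Bh8; e8: attacked by Nf6; g8: attacked by Nf6.
Legal moves for White: none.
In check with no legal moves → checkmate.

checkmate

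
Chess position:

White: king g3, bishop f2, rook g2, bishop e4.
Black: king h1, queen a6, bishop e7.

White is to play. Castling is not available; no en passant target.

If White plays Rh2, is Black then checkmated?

After Rh2: black king on h1; in check: yes, from the white rook on h2 and the white bishop on e4.
King squares — g1: attacked by Bf2; g2: attacked by Rh2; h2: attacked by Kg3.
Black has no legal moves → checkmate.

yes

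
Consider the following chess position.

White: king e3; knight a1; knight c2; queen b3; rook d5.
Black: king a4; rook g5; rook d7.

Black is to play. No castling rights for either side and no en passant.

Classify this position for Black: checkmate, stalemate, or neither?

checkmate

Black to move; black king on a4.
In check: yes, from the white queen on b3.
King squares — a3: attacked by Nc2; b3: attacked by Na1; b4: attacked by Nc2; a5: attacked by Rd5; b5: attacked by Qb3.
Legal moves for Black: none.
In check with no legal moves → checkmate.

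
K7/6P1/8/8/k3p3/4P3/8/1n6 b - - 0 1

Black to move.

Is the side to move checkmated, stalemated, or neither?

Black to move; black king on a4.
In check: no.
Legal moves for Black: Kb5, Ka5, Kb4, Kb3, Ka3, Nc3, Na3, Nd2.
Black has 8 legal moves and is not in check → neither.

neither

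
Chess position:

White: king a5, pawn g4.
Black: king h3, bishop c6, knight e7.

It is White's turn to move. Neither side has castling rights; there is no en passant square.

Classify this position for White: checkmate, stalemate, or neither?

White to move; white king on a5.
In check: no.
Legal moves for White: Kb6, Ka6, Kb4, g5.
White has 4 legal moves and is not in check → neither.

neither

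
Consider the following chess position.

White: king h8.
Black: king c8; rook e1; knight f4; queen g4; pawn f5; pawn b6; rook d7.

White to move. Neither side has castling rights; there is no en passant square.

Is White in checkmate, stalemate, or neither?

stalemate

White to move; white king on h8.
In check: no.
King squares — g7: attacked by Qg4; h7: attacked by Rd7; g8: attacked by Qg4.
Legal moves for White: none.
Not in check and no legal moves → stalemate.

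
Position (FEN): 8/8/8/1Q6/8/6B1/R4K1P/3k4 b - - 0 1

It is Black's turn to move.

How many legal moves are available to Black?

Black to move; king on d1.
In check: no.
Legal moves: Kc1.
Count: 1.

1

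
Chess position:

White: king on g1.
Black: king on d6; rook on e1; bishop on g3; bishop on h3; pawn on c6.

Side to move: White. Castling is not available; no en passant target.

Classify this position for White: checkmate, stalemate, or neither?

White to move; white king on g1.
In check: yes, from the black rook on e1.
King squares — f1: attacked by Re1; h1: attacked by Re1; f2: attacked by Bg3; g2: attacked by Bh3; h2: attacked by Bg3.
Legal moves for White: none.
In check with no legal moves → checkmate.

checkmate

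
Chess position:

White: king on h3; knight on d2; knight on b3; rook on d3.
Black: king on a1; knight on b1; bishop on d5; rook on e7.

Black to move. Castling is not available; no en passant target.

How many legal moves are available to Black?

3

Black to move; king on a1.
In check: yes, from the white knight on b3.
Legal moves: Kb2, Ka2, Bxb3.
Count: 3.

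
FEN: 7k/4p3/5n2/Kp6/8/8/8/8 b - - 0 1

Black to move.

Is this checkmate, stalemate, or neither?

neither

Black to move; black king on h8.
In check: no.
Legal moves for Black: Kg8, Kh7, Kg7, Ng8, Ne8, Nh7, Nd7, Nh5, Nd5, Ng4, Ne4, e6, b4, e5.
Black has 14 legal moves and is not in check → neither.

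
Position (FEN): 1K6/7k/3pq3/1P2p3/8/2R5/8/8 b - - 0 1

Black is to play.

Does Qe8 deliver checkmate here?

no

After Qe8: white king on b8; in check: yes, from the black queen on e8.
White has 4 legal replies: Kc7, Kb7, Ka7, Rc8.
In check but a legal move exists → not checkmate.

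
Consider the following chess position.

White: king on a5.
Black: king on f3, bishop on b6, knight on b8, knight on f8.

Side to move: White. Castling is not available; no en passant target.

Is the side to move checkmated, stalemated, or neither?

neither

White to move; white king on a5.
In check: yes, from the black bishop on b6.
King squares — a4: available; b4: available; b5: available; a6: attacked by Nb8; b6: available.
Legal moves for White: Kxb6, Kb5, Kb4, Ka4.
White is in check but has 4 legal moves → neither.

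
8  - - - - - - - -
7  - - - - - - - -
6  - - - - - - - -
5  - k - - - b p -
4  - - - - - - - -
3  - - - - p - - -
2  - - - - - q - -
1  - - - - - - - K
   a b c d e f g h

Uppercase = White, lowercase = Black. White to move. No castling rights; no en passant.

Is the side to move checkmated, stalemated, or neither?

White to move; white king on h1.
In check: no.
King squares — g1: attacked by Qf2; g2: attacked by Qf2; h2: attacked by Qf2.
Legal moves for White: none.
Not in check and no legal moves → stalemate.

stalemate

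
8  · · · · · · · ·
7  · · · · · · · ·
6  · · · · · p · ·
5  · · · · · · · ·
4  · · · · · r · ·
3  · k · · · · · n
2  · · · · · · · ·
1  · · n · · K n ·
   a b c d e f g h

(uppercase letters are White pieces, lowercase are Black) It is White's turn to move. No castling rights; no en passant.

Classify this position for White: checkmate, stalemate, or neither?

neither

White to move; white king on f1.
In check: yes, from the black rook on f4.
King squares — e1: available; g1: attacked by Nh3; e2: attacked by Nc1; f2: attacked by Nh3; g2: available.
Legal moves for White: Kg2, Ke1.
White is in check but has 2 legal moves → neither.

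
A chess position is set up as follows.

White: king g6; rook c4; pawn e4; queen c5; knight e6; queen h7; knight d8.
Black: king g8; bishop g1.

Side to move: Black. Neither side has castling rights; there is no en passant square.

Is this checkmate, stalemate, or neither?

checkmate

Black to move; black king on g8.
In check: yes, from the white queen on h7.
King squares — f7: attacked by Kg6; g7: attacked by Ne6; h7: attacked by Kg6; f8: attacked by Qc5; h8: attacked by Qh7.
Legal moves for Black: none.
In check with no legal moves → checkmate.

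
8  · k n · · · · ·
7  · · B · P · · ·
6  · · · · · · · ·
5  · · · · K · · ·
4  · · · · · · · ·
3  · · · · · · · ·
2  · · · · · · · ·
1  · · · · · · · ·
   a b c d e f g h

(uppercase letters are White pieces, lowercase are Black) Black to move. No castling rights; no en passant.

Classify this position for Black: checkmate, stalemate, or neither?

Black to move; black king on b8.
In check: yes, from the white bishop on c7.
King squares — a7: available; b7: available; c7: available; a8: available; c8: own knight.
Legal moves for Black: Ka8, Kxc7, Kb7, Ka7.
Black is in check but has 4 legal moves → neither.

neither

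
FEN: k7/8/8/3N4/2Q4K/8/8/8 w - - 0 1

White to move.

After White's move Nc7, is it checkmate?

no

After Nc7: black king on a8; in check: yes, from the white knight on c7.
Black has 3 legal replies: Kb8, Kb7, Ka7.
In check but a legal move exists → not checkmate.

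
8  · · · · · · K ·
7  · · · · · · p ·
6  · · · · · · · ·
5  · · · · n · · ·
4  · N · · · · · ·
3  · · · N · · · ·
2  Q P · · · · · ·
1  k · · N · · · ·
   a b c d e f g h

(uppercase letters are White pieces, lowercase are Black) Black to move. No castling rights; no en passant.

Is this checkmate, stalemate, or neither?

Black to move; black king on a1.
In check: yes, from the white queen on a2.
King squares — b1: attacked by Qa2; a2: attacked by Nb4; b2: attacked by Nd1.
Legal moves for Black: none.
In check with no legal moves → checkmate.

checkmate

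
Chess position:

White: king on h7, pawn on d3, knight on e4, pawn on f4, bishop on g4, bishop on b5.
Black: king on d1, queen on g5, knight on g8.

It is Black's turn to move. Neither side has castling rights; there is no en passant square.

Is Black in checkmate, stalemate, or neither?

Black to move; black king on d1.
In check: yes, from the white bishop on g4.
King squares — c1: available; e1: available; c2: available; d2: attacked by Ne4; e2: attacked by Bg4.
Legal moves for Black: Kc2, Ke1, Kc1, Qxg4.
Black is in check but has 4 legal moves → neither.

neither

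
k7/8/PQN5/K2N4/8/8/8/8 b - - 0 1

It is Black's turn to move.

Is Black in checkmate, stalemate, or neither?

Black to move; black king on a8.
In check: no.
King squares — a7: attacked by Qb6; b7: attacked by Pa6; b8: attacked by Qb6.
Legal moves for Black: none.
Not in check and no legal moves → stalemate.

stalemate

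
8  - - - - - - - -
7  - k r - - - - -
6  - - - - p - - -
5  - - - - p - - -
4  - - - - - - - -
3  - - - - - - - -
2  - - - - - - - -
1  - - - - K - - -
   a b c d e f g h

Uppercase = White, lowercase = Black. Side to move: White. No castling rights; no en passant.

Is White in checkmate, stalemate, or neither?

neither

White to move; white king on e1.
In check: no.
Legal moves for White: Kf2, Ke2, Kd2, Kf1, Kd1.
White has 5 legal moves and is not in check → neither.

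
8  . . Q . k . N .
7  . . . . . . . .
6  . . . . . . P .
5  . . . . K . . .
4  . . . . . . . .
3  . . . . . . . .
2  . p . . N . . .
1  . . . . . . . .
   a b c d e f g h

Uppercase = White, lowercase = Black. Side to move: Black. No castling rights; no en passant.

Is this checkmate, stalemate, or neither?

checkmate

Black to move; black king on e8.
In check: yes, from the white queen on c8.
King squares — d7: attacked by Qc8; e7: attacked by Ng8; f7: attacked by Pg6; d8: attacked by Qc8; f8: attacked by Qc8.
Legal moves for Black: none.
In check with no legal moves → checkmate.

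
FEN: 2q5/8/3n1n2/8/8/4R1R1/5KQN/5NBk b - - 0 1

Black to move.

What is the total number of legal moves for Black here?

Black to move; king on h1.
In check: yes, from the white queen on g2.
Legal moves: none.
Count: 0.

0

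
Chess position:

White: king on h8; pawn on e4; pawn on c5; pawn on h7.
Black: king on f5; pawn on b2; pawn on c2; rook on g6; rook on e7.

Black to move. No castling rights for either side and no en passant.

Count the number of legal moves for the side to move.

8

Black to move; king on f5.
In check: yes, from the white pawn on e4.
Legal moves: Kf6, Ke6, Kg5, Ke5, Kg4, Kf4, Kxe4, Rxe4.
Count: 8.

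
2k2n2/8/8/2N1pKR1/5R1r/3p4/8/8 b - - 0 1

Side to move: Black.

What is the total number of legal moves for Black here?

Black to move; king on c8.
In check: no.
Legal moves: Nh7, Nd7, Ng6, Ne6, Kd8, Kb8, Kc7, Rh8, Rh7, Rh6, Rh5, Rg4, Rxf4+, Rh3, Rh2, Rh1, exf4, e4, d2.
Count: 19.

19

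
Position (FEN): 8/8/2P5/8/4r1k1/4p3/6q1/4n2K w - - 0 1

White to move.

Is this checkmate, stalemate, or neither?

checkmate

White to move; white king on h1.
In check: yes, from the black queen on g2.
King squares — g1: attacked by Qg2; g2: attacked by Ne1; h2: attacked by Qg2.
Legal moves for White: none.
In check with no legal moves → checkmate.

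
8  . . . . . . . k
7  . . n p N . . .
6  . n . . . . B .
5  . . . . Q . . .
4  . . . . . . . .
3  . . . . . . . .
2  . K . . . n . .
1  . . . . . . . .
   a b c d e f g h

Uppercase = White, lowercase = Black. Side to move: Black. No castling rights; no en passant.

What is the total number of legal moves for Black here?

Black to move; king on h8.
In check: yes, from the white queen on e5.
Legal moves: none.
Count: 0.

0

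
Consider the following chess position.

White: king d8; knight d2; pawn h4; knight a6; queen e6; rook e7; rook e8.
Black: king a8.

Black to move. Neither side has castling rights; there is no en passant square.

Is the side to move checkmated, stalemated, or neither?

stalemate

Black to move; black king on a8.
In check: no.
King squares — a7: attacked by Re7; b7: attacked by Re7; b8: attacked by Na6.
Legal moves for Black: none.
Not in check and no legal moves → stalemate.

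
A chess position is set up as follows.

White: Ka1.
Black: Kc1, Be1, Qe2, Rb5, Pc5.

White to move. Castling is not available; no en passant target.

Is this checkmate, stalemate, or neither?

stalemate

White to move; white king on a1.
In check: no.
King squares — b1: attacked by Kc1; a2: attacked by Qe2; b2: attacked by Kc1.
Legal moves for White: none.
Not in check and no legal moves → stalemate.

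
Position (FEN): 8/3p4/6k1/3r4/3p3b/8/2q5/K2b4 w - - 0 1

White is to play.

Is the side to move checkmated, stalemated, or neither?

stalemate

White to move; white king on a1.
In check: no.
King squares — b1: attacked by Qc2; a2: attacked by Qc2; b2: attacked by Qc2.
Legal moves for White: none.
Not in check and no legal moves → stalemate.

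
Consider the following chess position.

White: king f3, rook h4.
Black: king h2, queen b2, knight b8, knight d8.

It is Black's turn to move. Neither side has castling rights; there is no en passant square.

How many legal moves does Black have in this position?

1

Black to move; king on h2.
In check: yes, from the white rook on h4.
Legal moves: Kg1.
Count: 1.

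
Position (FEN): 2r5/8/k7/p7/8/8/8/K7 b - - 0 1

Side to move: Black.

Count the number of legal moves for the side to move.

Black to move; king on a6.
In check: no.
Legal moves: Rh8, Rg8, Rf8, Re8, Rd8, Rb8, Ra8, Rc7, Rc6, Rc5, Rc4, Rc3, Rc2, Rc1+, Kb7, Ka7, Kb6, Kb5, a4.
Count: 19.

19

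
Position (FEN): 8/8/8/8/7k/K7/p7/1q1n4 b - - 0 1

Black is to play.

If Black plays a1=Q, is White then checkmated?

After a1=Q: white king on a3; in check: yes, from the black queen on a1.
King squares — a2: attacked by Qa1; b2: attacked by Qa1; b3: attacked by Qb1; a4: attacked by Qa1; b4: attacked by Qb1.
White has no legal moves → checkmate.

yes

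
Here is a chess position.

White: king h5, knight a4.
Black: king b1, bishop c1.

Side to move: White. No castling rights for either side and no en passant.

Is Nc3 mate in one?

After Nc3: black king on b1; in check: yes, from the white knight on c3.
Black has 3 legal replies: Kc2, Kb2, Ka1.
In check but a legal move exists → not checkmate.

no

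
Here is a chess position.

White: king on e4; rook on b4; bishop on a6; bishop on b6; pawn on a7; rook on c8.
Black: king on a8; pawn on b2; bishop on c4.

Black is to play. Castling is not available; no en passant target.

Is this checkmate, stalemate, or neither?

Black to move; black king on a8.
In check: yes, from the white rook on c8.
King squares — a7: attacked by Bb6; b7: attacked by Ba6; b8: attacked by Pa7.
Legal moves for Black: none.
In check with no legal moves → checkmate.

checkmate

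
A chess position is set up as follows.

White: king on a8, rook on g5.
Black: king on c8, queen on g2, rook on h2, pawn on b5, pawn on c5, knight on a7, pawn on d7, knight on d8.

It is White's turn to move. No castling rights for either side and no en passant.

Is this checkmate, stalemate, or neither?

neither

White to move; white king on a8.
In check: yes, from the black queen on g2.
King squares — a7: available; b7: attacked by Qg2; b8: attacked by Kc8.
Legal moves for White: Kxa7, Rd5, Rxg2.
White is in check but has 3 legal moves → neither.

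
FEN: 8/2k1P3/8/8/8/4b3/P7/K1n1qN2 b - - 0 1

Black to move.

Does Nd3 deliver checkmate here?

yes

After Nd3: white king on a1; in check: yes, from the black queen on e1.
King squares — b1: attacked by Qe1; a2: own pawn; b2: attacked by Nd3.
White has no legal moves → checkmate.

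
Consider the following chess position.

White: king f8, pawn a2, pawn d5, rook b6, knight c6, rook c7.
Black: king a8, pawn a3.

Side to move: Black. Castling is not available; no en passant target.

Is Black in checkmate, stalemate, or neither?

stalemate

Black to move; black king on a8.
In check: no.
King squares — a7: attacked by Nc6; b7: attacked by Rb6; b8: attacked by Rb6.
Legal moves for Black: none.
Not in check and no legal moves → stalemate.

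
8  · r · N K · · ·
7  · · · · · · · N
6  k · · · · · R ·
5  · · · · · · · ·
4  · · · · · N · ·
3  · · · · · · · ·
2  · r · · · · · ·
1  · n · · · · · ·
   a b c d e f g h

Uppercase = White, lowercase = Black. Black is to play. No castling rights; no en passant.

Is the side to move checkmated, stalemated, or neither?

neither

Black to move; black king on a6.
In check: yes, from the white rook on g6.
Legal moves for Black: Ka7, Kb5, Ka5, R8b6, R2b6.
Black is in check but has 5 legal moves → neither.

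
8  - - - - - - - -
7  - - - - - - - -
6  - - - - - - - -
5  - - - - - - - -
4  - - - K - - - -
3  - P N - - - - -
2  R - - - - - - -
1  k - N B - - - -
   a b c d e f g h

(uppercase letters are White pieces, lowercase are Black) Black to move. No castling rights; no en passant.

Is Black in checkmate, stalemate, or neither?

Black to move; black king on a1.
In check: yes, from the white rook on a2.
King squares — b1: attacked by Nc3; a2: attacked by Nc1; b2: attacked by Ra2.
Legal moves for Black: none.
In check with no legal moves → checkmate.

checkmate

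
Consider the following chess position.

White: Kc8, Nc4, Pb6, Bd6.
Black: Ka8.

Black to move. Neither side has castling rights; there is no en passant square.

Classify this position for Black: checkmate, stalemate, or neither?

stalemate

Black to move; black king on a8.
In check: no.
King squares — a7: attacked by Pb6; b7: attacked by Kc8; b8: attacked by Bd6.
Legal moves for Black: none.
Not in check and no legal moves → stalemate.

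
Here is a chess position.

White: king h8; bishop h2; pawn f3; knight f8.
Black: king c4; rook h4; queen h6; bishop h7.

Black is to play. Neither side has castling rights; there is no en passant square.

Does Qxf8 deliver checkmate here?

yes

After Qxf8: white king on h8; in check: yes, from the black queen on f8.
King squares — g7: attacked by Qf8; h7: attacked by Rh4; g8: attacked by Bh7.
White has no legal moves → checkmate.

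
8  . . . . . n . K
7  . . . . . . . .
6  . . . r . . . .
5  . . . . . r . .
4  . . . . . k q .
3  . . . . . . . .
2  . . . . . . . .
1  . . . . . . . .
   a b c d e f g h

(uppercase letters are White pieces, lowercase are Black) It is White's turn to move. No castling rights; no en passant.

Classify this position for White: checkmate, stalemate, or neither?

stalemate

White to move; white king on h8.
In check: no.
King squares — g7: attacked by Qg4; h7: attacked by Nf8; g8: attacked by Qg4.
Legal moves for White: none.
Not in check and no legal moves → stalemate.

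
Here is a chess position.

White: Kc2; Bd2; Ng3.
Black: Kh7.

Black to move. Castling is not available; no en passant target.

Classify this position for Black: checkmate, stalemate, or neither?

neither

Black to move; black king on h7.
In check: no.
Legal moves for Black: Kh8, Kg8, Kg7, Kg6.
Black has 4 legal moves and is not in check → neither.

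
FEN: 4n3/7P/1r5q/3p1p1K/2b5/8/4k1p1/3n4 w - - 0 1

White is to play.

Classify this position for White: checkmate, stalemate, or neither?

White to move; white king on h5.
In check: yes, from the black queen on h6.
King squares — g4: attacked by Pf5; h4: attacked by Qh6; g5: attacked by Qh6; g6: attacked by Rb6; h6: attacked by Rb6.
Legal moves for White: none.
In check with no legal moves → checkmate.

checkmate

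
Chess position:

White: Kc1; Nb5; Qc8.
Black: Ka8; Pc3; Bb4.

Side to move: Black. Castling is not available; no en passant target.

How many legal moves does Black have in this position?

0

Black to move; king on a8.
In check: yes, from the white queen on c8.
Legal moves: none.
Count: 0.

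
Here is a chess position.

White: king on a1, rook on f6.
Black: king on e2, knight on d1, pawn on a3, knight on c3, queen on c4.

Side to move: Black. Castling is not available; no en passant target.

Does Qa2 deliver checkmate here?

yes

After Qa2: white king on a1; in check: yes, from the black queen on a2.
King squares — b1: attacked by Qa2; a2: attacked by Nc3; b2: attacked by Nd1.
White has no legal moves → checkmate.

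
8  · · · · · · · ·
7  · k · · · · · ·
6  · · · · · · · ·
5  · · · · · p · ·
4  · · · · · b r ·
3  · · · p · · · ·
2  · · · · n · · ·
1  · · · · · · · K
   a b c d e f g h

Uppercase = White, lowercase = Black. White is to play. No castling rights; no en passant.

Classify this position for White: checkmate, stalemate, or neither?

White to move; white king on h1.
In check: no.
King squares — g1: attacked by Ne2; g2: attacked by Rg4; h2: attacked by Bf4.
Legal moves for White: none.
Not in check and no legal moves → stalemate.

stalemate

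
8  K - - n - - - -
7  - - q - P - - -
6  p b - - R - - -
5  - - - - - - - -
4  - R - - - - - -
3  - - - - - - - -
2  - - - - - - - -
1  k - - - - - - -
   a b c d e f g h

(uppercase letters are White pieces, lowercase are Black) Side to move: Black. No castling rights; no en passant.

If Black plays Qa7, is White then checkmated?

After Qa7: white king on a8; in check: yes, from the black queen on a7.
King squares — a7: attacked by Bb6; b7: attacked by Qa7; b8: attacked by Qa7.
White has no legal moves → checkmate.

yes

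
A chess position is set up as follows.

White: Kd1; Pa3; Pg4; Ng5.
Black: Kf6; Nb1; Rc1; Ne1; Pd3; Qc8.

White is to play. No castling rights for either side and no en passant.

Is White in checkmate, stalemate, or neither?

White to move; white king on d1.
In check: yes, from the black rook on c1.
King squares — c1: attacked by Qc8; e1: attacked by Rc1; c2: attacked by Rc1; d2: attacked by Nb1; e2: attacked by Pd3.
Legal moves for White: none.
In check with no legal moves → checkmate.

checkmate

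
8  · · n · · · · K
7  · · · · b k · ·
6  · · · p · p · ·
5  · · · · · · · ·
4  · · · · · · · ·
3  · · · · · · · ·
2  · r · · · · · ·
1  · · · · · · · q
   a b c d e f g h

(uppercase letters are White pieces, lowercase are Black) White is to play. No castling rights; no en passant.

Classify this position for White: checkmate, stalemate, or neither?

White to move; white king on h8.
In check: yes, from the black queen on h1.
King squares — g7: attacked by Kf7; h7: attacked by Qh1; g8: attacked by Kf7.
Legal moves for White: none.
In check with no legal moves → checkmate.

checkmate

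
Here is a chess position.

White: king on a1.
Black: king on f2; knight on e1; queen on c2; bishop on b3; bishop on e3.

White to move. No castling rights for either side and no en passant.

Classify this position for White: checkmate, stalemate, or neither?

stalemate

White to move; white king on a1.
In check: no.
King squares — b1: attacked by Qc2; a2: attacked by Qc2; b2: attacked by Qc2.
Legal moves for White: none.
Not in check and no legal moves → stalemate.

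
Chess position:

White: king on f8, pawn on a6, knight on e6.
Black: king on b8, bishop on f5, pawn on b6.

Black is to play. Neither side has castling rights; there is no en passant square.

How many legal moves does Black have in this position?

Black to move; king on b8.
In check: no.
Legal moves: Kc8, Ka8, Ka7, Bh7, Bg6, Bxe6, Bg4, Be4, Bh3, Bd3, Bc2, Bb1, b5.
Count: 13.

13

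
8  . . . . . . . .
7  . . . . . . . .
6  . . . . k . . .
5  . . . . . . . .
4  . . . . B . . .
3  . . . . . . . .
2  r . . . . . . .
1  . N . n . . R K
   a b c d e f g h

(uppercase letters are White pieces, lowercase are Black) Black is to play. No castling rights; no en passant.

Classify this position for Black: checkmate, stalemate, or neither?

Black to move; black king on e6.
In check: no.
Legal moves for Black include: Kf7, Ke7, Kd7, Kf6, Kd6, Ke5, Ra8, Ra7, Ra6, Ra5, Ra4, Ra3, Rh2+, Rg2, Rf2, Re2, Rd2, Rc2, ... (list truncated; more exist).
Black has legal moves and is not in check → neither.

neither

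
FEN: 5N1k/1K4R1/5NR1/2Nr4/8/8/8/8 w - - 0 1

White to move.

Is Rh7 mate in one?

After Rh7: black king on h8; in check: yes, from the white rook on h7.
King squares — g7: attacked by Rg6; h7: attacked by Nf6; g8: attacked by Nf6.
Black has no legal moves → checkmate.

yes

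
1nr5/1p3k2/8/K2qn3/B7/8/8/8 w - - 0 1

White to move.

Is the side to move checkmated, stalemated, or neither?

neither

White to move; white king on a5.
In check: yes, from the black queen on d5.
Legal moves for White: Kb6, Kb4, Bb5.
White is in check but has 3 legal moves → neither.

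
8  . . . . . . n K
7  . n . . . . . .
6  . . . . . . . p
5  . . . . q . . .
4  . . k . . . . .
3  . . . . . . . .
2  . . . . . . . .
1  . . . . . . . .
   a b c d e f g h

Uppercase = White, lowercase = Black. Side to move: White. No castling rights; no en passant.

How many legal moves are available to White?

White to move; king on h8.
In check: yes, from the black queen on e5.
Legal moves: Kxg8, Kh7.
Count: 2.

2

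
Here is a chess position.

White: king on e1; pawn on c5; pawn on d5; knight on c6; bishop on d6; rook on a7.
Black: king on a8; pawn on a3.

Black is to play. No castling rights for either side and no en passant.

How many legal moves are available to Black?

Black to move; king on a8.
In check: yes, from the white rook on a7.
Legal moves: none.
Count: 0.

0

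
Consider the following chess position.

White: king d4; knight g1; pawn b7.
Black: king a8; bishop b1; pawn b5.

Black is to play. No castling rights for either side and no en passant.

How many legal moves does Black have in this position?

Black to move; king on a8.
In check: yes, from the white pawn on b7.
Legal moves: Kb8, Kxb7, Ka7.
Count: 3.

3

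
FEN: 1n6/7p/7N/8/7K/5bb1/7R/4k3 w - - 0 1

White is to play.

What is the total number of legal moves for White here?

White to move; king on h4.
In check: yes, from the black bishop on g3.
Legal moves: Kg5, Kh3, Kxg3.
Count: 3.

3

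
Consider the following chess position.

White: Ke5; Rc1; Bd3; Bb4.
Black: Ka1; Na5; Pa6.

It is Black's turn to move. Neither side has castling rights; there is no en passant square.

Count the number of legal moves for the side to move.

2

Black to move; king on a1.
In check: yes, from the white rook on c1.
Legal moves: Kb2, Ka2.
Count: 2.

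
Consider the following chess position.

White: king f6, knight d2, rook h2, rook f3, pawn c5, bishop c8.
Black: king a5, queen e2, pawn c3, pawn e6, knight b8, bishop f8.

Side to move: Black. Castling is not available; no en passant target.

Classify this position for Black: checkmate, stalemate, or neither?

neither

Black to move; black king on a5.
In check: no.
Legal moves for Black include: Bg7+, Be7+, Bh6, Bd6, Bxc5, Nd7+, Nc6, Na6, Kb5, Kb4, Ka4, Qa6, Qe5+, Qb5, Qe4, Qc4, Qxf3+, Qe3, ... (list truncated; more exist).
Black has legal moves and is not in check → neither.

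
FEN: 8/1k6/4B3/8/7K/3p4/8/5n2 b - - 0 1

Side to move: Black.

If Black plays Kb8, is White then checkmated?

no

After Kb8: white king on h4; in check: no.
White is not in check, so this cannot be checkmate.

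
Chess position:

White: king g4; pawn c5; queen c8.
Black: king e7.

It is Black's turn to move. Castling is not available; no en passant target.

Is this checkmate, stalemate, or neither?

Black to move; black king on e7.
In check: no.
Legal moves for Black: Kf7, Kf6.
Black has 2 legal moves and is not in check → neither.

neither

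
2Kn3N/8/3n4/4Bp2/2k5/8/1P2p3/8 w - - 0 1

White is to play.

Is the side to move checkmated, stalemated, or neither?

neither

White to move; white king on c8.
In check: yes, from the black knight on d6.
Legal moves for White: Kxd8, Kb8, Kd7, Kc7, Bxd6.
White is in check but has 5 legal moves → neither.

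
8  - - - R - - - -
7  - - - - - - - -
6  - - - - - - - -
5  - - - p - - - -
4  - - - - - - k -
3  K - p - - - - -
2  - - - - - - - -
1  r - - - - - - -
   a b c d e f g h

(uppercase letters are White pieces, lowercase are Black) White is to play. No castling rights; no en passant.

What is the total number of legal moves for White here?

2

White to move; king on a3.
In check: yes, from the black rook on a1.
Legal moves: Kb4, Kb3.
Count: 2.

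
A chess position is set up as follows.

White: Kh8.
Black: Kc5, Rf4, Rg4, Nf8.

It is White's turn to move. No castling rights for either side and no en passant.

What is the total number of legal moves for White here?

0

White to move; king on h8.
In check: no.
Legal moves: none.
Count: 0.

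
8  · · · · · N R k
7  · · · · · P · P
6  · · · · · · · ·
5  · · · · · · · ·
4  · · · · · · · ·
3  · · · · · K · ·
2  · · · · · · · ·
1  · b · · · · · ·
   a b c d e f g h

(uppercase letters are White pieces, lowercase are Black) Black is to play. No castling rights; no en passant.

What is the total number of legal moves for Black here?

Black to move; king on h8.
In check: yes, from the white rook on g8.
Legal moves: none.
Count: 0.

0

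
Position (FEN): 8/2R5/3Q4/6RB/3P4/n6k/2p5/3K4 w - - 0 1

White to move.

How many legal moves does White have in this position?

5

White to move; king on d1.
In check: yes, from the black pawn on c2.
Legal moves: Ke2, Kd2, Ke1, Kc1, Rxc2.
Count: 5.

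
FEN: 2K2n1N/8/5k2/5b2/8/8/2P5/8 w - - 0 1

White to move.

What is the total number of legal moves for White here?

4

White to move; king on c8.
In check: yes, from the black bishop on f5.
Legal moves: Kd8, Kb8, Kc7, Kb7.
Count: 4.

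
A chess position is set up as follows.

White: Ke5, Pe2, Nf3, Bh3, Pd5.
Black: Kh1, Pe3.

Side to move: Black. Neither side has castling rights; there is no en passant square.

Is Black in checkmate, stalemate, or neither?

Black to move; black king on h1.
In check: no.
King squares — g1: attacked by Nf3; g2: attacked by Bh3; h2: attacked by Nf3.
Legal moves for Black: none.
Not in check and no legal moves → stalemate.

stalemate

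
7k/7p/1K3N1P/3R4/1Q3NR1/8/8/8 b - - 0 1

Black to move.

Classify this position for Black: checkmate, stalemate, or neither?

Black to move; black king on h8.
In check: no.
King squares — g7: attacked by Rg4; h7: own pawn; g8: attacked by Rg4.
Legal moves for Black: none.
Not in check and no legal moves → stalemate.

stalemate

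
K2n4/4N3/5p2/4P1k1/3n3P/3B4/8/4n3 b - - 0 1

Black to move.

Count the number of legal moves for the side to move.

Black to move; king on g5.
In check: yes, from the white pawn on h4.
Legal moves: Kh6, Kh5, Kxh4, Kg4, Kf4.
Count: 5.

5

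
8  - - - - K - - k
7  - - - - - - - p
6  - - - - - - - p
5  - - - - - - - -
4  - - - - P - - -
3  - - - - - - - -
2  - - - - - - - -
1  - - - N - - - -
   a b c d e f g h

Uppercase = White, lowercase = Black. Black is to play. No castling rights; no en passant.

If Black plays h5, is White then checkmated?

After h5: white king on e8; in check: no.
White is not in check, so this cannot be checkmate.

no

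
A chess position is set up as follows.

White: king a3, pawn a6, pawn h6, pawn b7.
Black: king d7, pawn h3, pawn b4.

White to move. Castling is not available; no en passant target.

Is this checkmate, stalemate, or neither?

White to move; white king on a3.
In check: yes, from the black pawn on b4.
Legal moves for White: Kxb4, Ka4, Kb3, Kb2, Ka2.
White is in check but has 5 legal moves → neither.

neither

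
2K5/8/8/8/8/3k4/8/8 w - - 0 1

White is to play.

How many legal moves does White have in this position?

5

White to move; king on c8.
In check: no.
Legal moves: Kd8, Kb8, Kd7, Kc7, Kb7.
Count: 5.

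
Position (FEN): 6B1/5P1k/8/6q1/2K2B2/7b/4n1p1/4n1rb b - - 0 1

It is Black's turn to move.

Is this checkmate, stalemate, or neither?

neither

Black to move; black king on h7.
In check: yes, from the white bishop on g8.
King squares — g6: available; h6: available; g7: available; g8: attacked by Pf7; h8: available.
Legal moves for Black: Kh8, Kg7, Kh6, Kg6, Qxg8.
Black is in check but has 5 legal moves → neither.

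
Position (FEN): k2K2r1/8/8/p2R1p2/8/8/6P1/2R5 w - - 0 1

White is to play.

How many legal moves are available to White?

White to move; king on d8.
In check: yes, from the black rook on g8.
Legal moves: Ke7, Kd7, Kc7.
Count: 3.

3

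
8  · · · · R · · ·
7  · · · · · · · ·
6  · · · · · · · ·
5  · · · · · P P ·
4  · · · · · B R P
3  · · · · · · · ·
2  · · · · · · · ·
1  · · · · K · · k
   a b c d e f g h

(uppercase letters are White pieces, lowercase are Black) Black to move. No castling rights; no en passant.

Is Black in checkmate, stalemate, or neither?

Black to move; black king on h1.
In check: no.
King squares — g1: attacked by Rg4; g2: attacked by Rg4; h2: attacked by Bf4.
Legal moves for Black: none.
Not in check and no legal moves → stalemate.

stalemate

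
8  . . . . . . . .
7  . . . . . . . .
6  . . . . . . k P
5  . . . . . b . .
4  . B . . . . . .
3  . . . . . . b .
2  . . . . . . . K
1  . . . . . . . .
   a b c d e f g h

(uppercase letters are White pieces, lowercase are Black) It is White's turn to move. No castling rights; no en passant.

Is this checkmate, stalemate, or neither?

neither

White to move; white king on h2.
In check: yes, from the black bishop on g3.
Legal moves for White: Kxg3, Kg2, Kh1, Kg1.
White is in check but has 4 legal moves → neither.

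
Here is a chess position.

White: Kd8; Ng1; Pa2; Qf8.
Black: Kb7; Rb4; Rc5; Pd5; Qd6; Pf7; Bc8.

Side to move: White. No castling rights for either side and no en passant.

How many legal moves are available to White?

2

White to move; king on d8.
In check: yes, from the black queen on d6.
Legal moves: Ke8, Qxd6.
Count: 2.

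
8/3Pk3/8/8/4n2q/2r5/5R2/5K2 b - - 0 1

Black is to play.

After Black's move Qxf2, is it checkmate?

yes

After Qxf2: white king on f1; in check: yes, from the black queen on f2.
King squares — e1: attacked by Qf2; g1: attacked by Qf2; e2: attacked by Qf2; f2: attacked by Ne4; g2: attacked by Qf2.
White has no legal moves → checkmate.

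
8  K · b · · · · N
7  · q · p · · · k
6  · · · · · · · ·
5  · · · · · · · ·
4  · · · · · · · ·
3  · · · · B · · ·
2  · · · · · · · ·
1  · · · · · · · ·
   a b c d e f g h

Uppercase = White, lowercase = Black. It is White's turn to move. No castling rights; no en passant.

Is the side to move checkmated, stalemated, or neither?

White to move; white king on a8.
In check: yes, from the black queen on b7.
King squares — a7: attacked by Qb7; b7: attacked by Bc8; b8: attacked by Qb7.
Legal moves for White: none.
In check with no legal moves → checkmate.

checkmate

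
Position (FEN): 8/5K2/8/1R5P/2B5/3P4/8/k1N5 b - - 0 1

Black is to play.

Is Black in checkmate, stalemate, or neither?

stalemate

Black to move; black king on a1.
In check: no.
King squares — b1: attacked by Rb5; a2: attacked by Nc1; b2: attacked by Rb5.
Legal moves for Black: none.
Not in check and no legal moves → stalemate.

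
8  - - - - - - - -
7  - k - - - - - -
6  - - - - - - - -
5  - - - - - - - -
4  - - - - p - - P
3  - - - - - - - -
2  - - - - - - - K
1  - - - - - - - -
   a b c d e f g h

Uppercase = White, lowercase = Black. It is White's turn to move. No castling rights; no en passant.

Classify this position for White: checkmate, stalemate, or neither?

White to move; white king on h2.
In check: no.
Legal moves for White: Kh3, Kg3, Kg2, Kh1, Kg1, h5.
White has 6 legal moves and is not in check → neither.

neither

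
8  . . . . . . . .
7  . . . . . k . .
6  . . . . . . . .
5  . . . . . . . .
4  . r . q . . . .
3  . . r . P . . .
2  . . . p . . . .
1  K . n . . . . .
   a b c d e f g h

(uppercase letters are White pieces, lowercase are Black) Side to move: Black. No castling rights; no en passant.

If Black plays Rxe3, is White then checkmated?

After Rxe3: white king on a1; in check: yes, from the black queen on d4.
King squares — b1: attacked by Rb4; a2: attacked by Nc1; b2: attacked by Rb4.
White has no legal moves → checkmate.

yes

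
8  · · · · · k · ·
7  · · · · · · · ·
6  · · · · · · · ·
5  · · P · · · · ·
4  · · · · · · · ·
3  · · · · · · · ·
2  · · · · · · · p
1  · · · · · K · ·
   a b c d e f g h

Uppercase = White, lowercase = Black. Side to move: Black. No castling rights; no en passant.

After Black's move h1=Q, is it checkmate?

no

After h1=Q: white king on f1; in check: yes, from the black queen on h1.
White has 2 legal replies: Kf2, Ke2.
In check but a legal move exists → not checkmate.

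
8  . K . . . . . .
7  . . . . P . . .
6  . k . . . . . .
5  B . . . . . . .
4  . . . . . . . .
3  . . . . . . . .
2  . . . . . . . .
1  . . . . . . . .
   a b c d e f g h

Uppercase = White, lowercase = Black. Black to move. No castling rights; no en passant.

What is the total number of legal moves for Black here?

Black to move; king on b6.
In check: yes, from the white bishop on a5.
Legal moves: Kc6, Ka6, Kc5, Kb5, Kxa5.
Count: 5.

5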